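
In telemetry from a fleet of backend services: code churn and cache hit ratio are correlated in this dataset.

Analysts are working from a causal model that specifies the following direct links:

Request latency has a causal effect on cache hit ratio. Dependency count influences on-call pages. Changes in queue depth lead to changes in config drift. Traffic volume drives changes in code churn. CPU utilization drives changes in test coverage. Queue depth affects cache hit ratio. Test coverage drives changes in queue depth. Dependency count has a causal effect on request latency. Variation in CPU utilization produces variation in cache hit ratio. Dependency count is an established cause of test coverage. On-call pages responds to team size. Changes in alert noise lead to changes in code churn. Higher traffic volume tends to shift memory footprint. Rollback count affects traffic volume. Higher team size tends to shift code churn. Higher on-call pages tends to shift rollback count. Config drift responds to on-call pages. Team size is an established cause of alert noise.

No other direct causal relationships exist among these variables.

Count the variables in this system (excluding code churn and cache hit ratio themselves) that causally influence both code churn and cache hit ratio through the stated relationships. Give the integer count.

The common causes are: dependency count (to code churn via dependency count → on-call pages → rollback count → traffic volume → code churn; to cache hit ratio via dependency count → request latency → cache hit ratio).
Every other variable lacks a causal path to at least one of code churn and cache hit ratio.

1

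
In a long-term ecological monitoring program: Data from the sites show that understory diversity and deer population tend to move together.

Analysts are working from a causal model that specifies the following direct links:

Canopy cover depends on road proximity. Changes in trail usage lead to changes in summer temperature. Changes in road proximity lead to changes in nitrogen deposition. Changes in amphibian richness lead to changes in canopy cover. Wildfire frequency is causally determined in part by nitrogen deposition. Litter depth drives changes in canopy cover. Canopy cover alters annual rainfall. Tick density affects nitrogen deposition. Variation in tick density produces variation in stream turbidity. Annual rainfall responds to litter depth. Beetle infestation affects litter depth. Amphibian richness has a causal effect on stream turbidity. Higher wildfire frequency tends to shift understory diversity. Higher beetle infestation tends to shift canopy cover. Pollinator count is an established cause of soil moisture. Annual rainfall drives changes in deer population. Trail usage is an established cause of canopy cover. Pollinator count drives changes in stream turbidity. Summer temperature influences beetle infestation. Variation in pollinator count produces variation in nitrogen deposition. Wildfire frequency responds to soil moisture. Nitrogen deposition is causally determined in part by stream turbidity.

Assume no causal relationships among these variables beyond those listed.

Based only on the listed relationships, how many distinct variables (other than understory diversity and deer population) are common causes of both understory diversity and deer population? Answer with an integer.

The common causes are: amphibian richness (to understory diversity via amphibian richness → stream turbidity → nitrogen deposition → wildfire frequency → understory diversity; to deer population via amphibian richness → canopy cover → annual rainfall → deer population); road proximity (to understory diversity via road proximity → nitrogen deposition → wildfire frequency → understory diversity; to deer population via road proximity → canopy cover → annual rainfall → deer population).
Every other variable lacks a causal path to at least one of understory diversity and deer population.

2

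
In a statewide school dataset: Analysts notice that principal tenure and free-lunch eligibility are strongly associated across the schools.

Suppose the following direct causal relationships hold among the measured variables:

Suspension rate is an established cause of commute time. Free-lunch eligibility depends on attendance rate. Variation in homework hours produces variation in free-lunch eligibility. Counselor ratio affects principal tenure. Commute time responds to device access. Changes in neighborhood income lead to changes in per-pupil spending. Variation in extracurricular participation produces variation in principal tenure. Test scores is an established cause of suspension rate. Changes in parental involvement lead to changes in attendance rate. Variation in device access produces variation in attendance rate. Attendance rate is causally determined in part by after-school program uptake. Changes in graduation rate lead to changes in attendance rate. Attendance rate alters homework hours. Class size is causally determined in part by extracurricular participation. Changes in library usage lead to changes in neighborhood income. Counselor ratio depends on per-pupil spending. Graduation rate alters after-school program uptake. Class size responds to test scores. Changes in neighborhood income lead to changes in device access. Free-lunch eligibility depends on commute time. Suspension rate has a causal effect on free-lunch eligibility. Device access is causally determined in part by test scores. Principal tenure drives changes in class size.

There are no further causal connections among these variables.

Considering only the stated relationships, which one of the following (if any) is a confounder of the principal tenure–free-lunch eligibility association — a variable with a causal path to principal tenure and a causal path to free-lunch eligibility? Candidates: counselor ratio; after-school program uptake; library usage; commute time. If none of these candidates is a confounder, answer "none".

Library usage causes principal tenure (library usage → neighborhood income → per-pupil spending → counselor ratio → principal tenure) and also causes free-lunch eligibility (library usage → neighborhood income → device access → commute time → free-lunch eligibility); it is a common cause of both.
Each of the other candidates lacks a causal path to at least one of principal tenure and free-lunch eligibility, so they do not confound the relationship.

library usage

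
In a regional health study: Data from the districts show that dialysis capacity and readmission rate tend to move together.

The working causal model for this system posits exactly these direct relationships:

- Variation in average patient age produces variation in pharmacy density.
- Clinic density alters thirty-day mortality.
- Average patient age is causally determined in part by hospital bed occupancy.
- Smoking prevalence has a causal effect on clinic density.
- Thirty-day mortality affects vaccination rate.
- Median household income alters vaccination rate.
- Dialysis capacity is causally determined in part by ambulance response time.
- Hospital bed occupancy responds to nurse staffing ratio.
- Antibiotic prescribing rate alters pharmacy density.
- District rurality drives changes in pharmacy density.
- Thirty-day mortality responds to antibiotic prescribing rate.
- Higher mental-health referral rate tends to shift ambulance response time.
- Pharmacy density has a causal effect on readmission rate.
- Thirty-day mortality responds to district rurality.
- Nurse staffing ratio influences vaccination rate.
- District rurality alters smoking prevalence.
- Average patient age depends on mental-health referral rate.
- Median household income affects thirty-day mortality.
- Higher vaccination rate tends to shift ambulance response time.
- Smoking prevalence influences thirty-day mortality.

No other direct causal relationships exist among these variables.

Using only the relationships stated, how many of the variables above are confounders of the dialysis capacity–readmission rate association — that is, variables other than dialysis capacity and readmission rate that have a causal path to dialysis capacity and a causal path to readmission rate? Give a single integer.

4

The common causes are: antibiotic prescribing rate (to dialysis capacity via antibiotic prescribing rate → thirty-day mortality → vaccination rate → ambulance response time → dialysis capacity; to readmission rate via antibiotic prescribing rate → pharmacy density → readmission rate); district rurality (to dialysis capacity via district rurality → thirty-day mortality → vaccination rate → ambulance response time → dialysis capacity; to readmission rate via district rurality → pharmacy density → readmission rate); mental-health referral rate (to dialysis capacity via mental-health referral rate → ambulance response time → dialysis capacity; to readmission rate via mental-health referral rate → average patient age → pharmacy density → readmission rate); nurse staffing ratio (to dialysis capacity via nurse staffing ratio → vaccination rate → ambulance response time → dialysis capacity; to readmission rate via nurse staffing ratio → hospital bed occupancy → average patient age → pharmacy density → readmission rate).
Every other variable lacks a causal path to at least one of dialysis capacity and readmission rate.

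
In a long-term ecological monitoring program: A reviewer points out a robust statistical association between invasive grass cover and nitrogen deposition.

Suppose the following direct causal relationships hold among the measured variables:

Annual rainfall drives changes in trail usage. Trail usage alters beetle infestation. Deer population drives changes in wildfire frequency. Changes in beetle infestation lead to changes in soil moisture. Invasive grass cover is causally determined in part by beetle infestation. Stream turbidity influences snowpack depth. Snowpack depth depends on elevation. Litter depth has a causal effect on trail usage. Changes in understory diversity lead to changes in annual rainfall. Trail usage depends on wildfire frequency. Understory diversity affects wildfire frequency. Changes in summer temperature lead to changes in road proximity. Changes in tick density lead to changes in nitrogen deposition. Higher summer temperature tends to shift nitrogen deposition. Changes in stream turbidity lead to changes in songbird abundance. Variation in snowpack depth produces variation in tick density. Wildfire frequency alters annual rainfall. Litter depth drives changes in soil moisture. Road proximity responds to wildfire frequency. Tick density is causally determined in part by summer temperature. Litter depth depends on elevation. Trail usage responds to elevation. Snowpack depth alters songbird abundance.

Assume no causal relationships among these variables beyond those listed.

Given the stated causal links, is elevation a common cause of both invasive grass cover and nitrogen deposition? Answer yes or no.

Elevation has a causal path to invasive grass cover (elevation → trail usage → beetle infestation → invasive grass cover) and to nitrogen deposition (elevation → snowpack depth → tick density → nitrogen deposition), so it is a common cause of both — a confounder.

yes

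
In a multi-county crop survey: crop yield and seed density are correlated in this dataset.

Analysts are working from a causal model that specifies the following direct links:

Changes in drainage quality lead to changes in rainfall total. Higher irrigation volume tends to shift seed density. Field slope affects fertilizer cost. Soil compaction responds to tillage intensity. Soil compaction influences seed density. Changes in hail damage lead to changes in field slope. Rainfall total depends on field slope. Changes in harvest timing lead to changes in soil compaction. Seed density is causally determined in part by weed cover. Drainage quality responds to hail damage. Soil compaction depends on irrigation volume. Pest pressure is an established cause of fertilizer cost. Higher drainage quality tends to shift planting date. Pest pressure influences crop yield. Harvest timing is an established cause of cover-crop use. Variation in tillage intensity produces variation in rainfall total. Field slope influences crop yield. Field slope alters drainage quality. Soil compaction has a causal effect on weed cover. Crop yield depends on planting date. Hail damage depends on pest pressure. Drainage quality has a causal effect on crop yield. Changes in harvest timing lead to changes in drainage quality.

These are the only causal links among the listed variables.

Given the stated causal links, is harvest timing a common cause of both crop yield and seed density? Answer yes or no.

yes

Harvest timing has a causal path to crop yield (harvest timing → drainage quality → crop yield) and to seed density (harvest timing → soil compaction → seed density), so it is a common cause of both — a confounder.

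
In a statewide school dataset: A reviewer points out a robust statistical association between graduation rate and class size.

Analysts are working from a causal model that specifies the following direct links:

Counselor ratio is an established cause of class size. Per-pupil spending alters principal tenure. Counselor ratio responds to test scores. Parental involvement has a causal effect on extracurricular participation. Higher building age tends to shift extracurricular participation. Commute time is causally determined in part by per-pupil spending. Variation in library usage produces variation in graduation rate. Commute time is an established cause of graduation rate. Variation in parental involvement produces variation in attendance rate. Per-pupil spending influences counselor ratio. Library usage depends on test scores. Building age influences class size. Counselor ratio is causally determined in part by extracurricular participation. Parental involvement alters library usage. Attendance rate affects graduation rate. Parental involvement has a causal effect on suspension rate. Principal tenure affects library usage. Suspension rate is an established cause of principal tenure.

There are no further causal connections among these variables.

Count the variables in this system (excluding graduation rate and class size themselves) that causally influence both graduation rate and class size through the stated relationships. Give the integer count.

3

The common causes are: parental involvement (to graduation rate via parental involvement → attendance rate → graduation rate; to class size via parental involvement → extracurricular participation → counselor ratio → class size); per-pupil spending (to graduation rate via per-pupil spending → commute time → graduation rate; to class size via per-pupil spending → counselor ratio → class size); test scores (to graduation rate via test scores → library usage → graduation rate; to class size via test scores → counselor ratio → class size).
Every other variable lacks a causal path to at least one of graduation rate and class size.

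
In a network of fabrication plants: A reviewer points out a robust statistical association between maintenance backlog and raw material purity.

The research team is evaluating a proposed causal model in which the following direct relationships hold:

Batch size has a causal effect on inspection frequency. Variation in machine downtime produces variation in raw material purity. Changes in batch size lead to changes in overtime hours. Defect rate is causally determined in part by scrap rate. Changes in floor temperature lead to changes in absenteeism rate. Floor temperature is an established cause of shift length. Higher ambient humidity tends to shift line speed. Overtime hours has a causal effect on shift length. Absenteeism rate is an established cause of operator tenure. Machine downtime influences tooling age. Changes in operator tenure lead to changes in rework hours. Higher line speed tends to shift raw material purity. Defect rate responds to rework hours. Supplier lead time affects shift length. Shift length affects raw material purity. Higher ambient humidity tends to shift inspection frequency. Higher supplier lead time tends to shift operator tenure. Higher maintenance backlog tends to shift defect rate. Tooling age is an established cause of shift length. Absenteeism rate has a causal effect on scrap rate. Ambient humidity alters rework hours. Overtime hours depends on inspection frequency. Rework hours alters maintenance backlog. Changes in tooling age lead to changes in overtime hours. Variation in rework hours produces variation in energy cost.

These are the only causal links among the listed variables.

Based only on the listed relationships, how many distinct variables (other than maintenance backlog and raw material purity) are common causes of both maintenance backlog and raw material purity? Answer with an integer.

3

The common causes are: ambient humidity (to maintenance backlog via ambient humidity → rework hours → maintenance backlog; to raw material purity via ambient humidity → line speed → raw material purity); floor temperature (to maintenance backlog via floor temperature → absenteeism rate → operator tenure → rework hours → maintenance backlog; to raw material purity via floor temperature → shift length → raw material purity); supplier lead time (to maintenance backlog via supplier lead time → operator tenure → rework hours → maintenance backlog; to raw material purity via supplier lead time → shift length → raw material purity).
Every other variable lacks a causal path to at least one of maintenance backlog and raw material purity.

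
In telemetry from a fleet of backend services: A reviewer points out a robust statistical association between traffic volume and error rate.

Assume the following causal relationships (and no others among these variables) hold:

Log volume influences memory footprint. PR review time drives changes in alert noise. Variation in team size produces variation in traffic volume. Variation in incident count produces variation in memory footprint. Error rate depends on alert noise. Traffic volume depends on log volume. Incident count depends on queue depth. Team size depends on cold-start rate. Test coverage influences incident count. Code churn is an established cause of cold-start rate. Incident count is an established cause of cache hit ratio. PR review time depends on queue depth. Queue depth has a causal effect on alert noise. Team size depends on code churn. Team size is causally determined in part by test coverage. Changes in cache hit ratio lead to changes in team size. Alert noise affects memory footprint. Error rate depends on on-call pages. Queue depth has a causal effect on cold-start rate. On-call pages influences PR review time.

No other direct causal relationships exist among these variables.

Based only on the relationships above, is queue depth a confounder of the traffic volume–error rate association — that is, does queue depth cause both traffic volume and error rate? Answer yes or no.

yes

Queue depth has a causal path to traffic volume (queue depth → cold-start rate → team size → traffic volume) and to error rate (queue depth → alert noise → error rate), so it is a common cause of both — a confounder.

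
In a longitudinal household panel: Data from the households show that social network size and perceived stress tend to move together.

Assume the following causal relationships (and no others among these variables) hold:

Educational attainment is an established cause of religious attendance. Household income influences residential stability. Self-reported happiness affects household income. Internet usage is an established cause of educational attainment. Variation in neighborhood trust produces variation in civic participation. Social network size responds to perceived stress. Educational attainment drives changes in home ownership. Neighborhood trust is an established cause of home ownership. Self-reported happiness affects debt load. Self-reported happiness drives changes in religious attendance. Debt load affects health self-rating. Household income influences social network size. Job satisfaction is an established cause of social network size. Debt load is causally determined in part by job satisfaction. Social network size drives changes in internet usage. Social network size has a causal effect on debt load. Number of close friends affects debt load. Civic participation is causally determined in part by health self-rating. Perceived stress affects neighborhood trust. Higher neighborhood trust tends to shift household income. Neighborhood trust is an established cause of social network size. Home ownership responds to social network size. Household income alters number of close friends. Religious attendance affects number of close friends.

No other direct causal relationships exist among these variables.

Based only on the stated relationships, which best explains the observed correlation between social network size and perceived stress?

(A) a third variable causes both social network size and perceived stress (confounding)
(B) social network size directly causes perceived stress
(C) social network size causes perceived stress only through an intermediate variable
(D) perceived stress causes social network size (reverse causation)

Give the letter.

The stated link runs perceived stress → social network size; social network size has no causal path to perceived stress. No variable causes both, so confounding is ruled out. The correlation reflects reverse causation.

D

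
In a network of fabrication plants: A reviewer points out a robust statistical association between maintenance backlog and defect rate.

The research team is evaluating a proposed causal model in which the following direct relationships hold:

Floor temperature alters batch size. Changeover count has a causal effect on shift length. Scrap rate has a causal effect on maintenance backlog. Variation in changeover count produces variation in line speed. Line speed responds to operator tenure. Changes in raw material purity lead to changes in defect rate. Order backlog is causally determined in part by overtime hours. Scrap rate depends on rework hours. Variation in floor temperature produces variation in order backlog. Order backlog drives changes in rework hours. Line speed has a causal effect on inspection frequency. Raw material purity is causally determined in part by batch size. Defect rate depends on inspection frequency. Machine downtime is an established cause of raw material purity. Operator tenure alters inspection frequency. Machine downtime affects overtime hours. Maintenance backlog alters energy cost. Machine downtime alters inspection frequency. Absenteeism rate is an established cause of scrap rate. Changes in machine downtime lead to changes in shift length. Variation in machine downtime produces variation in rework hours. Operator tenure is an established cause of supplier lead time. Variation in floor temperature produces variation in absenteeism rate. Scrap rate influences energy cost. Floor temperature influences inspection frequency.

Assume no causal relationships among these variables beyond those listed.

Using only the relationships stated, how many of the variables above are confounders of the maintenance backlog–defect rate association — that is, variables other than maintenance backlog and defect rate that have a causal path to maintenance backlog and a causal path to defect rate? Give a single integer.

2

The common causes are: floor temperature (to maintenance backlog via floor temperature → absenteeism rate → scrap rate → maintenance backlog; to defect rate via floor temperature → inspection frequency → defect rate); machine downtime (to maintenance backlog via machine downtime → rework hours → scrap rate → maintenance backlog; to defect rate via machine downtime → inspection frequency → defect rate).
Every other variable lacks a causal path to at least one of maintenance backlog and defect rate.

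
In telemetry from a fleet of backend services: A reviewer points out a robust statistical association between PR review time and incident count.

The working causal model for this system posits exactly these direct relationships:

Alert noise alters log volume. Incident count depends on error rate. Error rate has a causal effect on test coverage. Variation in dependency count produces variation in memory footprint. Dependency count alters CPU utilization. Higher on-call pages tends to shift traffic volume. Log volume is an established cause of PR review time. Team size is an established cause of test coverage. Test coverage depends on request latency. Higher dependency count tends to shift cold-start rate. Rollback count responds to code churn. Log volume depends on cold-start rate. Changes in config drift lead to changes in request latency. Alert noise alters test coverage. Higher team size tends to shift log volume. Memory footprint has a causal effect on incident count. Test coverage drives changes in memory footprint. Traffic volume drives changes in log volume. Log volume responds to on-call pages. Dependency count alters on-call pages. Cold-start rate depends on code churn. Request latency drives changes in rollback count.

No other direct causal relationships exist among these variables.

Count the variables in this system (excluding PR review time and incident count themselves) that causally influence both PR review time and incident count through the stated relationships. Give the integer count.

3

The common causes are: alert noise (to PR review time via alert noise → log volume → PR review time; to incident count via alert noise → test coverage → memory footprint → incident count); dependency count (to PR review time via dependency count → cold-start rate → log volume → PR review time; to incident count via dependency count → memory footprint → incident count); team size (to PR review time via team size → log volume → PR review time; to incident count via team size → test coverage → memory footprint → incident count).
Every other variable lacks a causal path to at least one of PR review time and incident count.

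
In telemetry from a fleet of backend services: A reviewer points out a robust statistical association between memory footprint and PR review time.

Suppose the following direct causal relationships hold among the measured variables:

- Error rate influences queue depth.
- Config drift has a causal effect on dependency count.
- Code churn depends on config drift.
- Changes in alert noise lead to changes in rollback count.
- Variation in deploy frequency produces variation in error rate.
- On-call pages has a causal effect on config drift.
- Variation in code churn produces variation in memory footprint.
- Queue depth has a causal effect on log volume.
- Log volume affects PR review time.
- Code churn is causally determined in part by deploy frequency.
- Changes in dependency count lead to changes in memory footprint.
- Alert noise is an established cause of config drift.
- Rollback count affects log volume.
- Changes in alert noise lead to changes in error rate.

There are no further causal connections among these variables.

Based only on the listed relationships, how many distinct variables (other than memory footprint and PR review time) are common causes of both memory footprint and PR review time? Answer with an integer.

2

The common causes are: alert noise (to memory footprint via alert noise → config drift → dependency count → memory footprint; to PR review time via alert noise → rollback count → log volume → PR review time); deploy frequency (to memory footprint via deploy frequency → code churn → memory footprint; to PR review time via deploy frequency → error rate → queue depth → log volume → PR review time).
Every other variable lacks a causal path to at least one of memory footprint and PR review time.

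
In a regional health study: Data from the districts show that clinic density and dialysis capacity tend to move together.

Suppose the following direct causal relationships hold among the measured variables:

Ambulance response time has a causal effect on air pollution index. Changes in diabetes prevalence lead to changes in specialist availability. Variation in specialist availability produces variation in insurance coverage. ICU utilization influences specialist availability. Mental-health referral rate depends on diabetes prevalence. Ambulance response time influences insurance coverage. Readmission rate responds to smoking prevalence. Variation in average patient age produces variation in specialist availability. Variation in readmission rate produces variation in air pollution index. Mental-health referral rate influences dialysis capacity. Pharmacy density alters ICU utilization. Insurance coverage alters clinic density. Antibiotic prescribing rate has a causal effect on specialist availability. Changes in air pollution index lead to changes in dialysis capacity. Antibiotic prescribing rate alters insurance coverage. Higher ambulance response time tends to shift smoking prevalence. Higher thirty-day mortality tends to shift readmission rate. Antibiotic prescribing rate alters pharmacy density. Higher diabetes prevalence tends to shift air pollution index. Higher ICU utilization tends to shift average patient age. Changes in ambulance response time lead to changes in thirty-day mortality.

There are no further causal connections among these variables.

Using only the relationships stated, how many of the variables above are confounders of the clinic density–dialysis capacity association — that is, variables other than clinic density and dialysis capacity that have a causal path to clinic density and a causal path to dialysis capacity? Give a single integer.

2

The common causes are: ambulance response time (to clinic density via ambulance response time → insurance coverage → clinic density; to dialysis capacity via ambulance response time → air pollution index → dialysis capacity); diabetes prevalence (to clinic density via diabetes prevalence → specialist availability → insurance coverage → clinic density; to dialysis capacity via diabetes prevalence → air pollution index → dialysis capacity).
Every other variable lacks a causal path to at least one of clinic density and dialysis capacity.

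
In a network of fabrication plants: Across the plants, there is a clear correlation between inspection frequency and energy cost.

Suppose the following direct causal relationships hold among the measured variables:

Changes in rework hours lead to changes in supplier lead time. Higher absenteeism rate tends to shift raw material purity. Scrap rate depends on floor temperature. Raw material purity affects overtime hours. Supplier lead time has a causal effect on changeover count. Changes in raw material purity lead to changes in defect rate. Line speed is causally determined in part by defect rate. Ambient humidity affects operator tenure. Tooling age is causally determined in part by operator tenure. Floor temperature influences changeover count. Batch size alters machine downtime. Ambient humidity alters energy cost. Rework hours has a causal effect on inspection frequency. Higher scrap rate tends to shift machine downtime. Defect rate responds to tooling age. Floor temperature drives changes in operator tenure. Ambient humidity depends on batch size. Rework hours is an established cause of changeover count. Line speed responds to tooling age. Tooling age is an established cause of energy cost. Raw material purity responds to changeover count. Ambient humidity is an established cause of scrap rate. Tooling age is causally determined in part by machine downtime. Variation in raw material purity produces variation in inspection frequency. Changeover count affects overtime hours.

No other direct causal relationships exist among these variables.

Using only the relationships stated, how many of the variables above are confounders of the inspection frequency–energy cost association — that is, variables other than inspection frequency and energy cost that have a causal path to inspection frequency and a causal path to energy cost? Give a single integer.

1

The common causes are: floor temperature (to inspection frequency via floor temperature → changeover count → raw material purity → inspection frequency; to energy cost via floor temperature → operator tenure → tooling age → energy cost).
Every other variable lacks a causal path to at least one of inspection frequency and energy cost.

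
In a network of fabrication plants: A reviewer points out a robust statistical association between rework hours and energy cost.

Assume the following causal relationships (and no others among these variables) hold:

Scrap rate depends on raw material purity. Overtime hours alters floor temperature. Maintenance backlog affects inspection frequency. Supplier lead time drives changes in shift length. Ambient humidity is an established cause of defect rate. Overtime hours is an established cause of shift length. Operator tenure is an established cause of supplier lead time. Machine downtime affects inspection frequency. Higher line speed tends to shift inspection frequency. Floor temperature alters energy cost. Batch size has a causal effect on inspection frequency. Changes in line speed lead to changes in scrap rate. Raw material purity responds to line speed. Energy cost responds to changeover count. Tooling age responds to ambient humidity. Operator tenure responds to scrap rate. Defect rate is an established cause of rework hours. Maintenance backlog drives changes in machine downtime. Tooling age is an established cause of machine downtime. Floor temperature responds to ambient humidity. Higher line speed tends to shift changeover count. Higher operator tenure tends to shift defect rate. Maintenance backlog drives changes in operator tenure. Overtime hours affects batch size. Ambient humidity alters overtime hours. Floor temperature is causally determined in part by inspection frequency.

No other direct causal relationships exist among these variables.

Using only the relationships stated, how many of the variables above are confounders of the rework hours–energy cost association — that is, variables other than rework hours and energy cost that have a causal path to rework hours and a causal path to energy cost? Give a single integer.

3

The common causes are: ambient humidity (to rework hours via ambient humidity → defect rate → rework hours; to energy cost via ambient humidity → floor temperature → energy cost); line speed (to rework hours via line speed → scrap rate → operator tenure → defect rate → rework hours; to energy cost via line speed → changeover count → energy cost); maintenance backlog (to rework hours via maintenance backlog → operator tenure → defect rate → rework hours; to energy cost via maintenance backlog → inspection frequency → floor temperature → energy cost).
Every other variable lacks a causal path to at least one of rework hours and energy cost.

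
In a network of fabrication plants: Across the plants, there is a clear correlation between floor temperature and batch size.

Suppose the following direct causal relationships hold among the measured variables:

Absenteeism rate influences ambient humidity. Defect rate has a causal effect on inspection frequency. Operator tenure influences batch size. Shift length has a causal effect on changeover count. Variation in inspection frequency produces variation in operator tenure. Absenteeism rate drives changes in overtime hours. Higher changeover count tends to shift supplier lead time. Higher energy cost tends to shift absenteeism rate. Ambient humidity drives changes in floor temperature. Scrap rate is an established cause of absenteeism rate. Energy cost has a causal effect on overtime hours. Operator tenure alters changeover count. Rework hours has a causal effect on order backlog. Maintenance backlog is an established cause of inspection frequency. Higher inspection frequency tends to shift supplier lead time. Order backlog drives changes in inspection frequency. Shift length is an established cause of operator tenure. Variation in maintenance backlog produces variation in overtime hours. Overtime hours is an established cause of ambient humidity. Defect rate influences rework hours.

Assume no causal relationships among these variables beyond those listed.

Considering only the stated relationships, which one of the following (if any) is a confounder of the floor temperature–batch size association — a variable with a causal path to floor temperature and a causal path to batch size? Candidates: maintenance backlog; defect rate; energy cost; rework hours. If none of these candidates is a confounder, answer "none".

Maintenance backlog causes floor temperature (maintenance backlog → overtime hours → ambient humidity → floor temperature) and also causes batch size (maintenance backlog → inspection frequency → operator tenure → batch size); it is a common cause of both.
Each of the other candidates lacks a causal path to at least one of floor temperature and batch size, so they do not confound the relationship.

maintenance backlog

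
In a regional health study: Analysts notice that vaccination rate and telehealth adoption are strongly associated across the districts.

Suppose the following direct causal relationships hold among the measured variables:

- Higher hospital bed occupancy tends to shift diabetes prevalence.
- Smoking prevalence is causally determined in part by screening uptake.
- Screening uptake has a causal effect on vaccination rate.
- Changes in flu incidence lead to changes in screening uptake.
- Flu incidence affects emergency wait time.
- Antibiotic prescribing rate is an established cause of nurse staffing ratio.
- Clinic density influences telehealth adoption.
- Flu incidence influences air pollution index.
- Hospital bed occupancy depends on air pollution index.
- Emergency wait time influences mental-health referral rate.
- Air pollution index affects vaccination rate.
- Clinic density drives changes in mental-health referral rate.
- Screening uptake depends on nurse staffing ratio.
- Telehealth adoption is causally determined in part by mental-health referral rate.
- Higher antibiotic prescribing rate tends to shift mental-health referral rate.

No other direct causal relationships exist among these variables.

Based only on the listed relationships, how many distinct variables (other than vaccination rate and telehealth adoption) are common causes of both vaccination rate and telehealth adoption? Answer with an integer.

2

The common causes are: antibiotic prescribing rate (to vaccination rate via antibiotic prescribing rate → nurse staffing ratio → screening uptake → vaccination rate; to telehealth adoption via antibiotic prescribing rate → mental-health referral rate → telehealth adoption); flu incidence (to vaccination rate via flu incidence → screening uptake → vaccination rate; to telehealth adoption via flu incidence → emergency wait time → mental-health referral rate → telehealth adoption).
Every other variable lacks a causal path to at least one of vaccination rate and telehealth adoption.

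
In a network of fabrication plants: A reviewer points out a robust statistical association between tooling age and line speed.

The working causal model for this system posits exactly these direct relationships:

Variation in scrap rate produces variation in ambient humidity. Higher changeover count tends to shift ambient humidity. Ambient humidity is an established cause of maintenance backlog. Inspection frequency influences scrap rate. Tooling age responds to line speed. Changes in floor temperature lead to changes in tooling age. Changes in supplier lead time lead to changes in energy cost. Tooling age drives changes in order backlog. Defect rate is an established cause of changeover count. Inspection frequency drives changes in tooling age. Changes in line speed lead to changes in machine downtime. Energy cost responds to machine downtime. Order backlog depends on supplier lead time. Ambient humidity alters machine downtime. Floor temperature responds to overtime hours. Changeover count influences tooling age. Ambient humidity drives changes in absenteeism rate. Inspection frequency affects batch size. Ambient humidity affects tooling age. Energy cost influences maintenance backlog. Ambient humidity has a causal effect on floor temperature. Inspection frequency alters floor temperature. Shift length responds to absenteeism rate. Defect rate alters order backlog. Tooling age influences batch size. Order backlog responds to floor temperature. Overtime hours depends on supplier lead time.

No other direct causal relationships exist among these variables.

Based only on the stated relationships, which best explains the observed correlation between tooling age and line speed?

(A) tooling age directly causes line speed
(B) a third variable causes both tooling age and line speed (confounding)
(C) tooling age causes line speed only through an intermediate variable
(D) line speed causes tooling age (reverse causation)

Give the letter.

The stated link runs line speed → tooling age; tooling age has no causal path to line speed. No variable causes both, so confounding is ruled out. The correlation reflects reverse causation.

D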